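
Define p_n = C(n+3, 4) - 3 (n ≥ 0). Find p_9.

492

C(12, 4) = 495, so p_9 = 492.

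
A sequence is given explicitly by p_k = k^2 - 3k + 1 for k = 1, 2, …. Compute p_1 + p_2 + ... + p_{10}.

Over k = 1..10: Σk = 55, Σk² = 385.
Total = (1)·385 + (-3)·55 + (1)·10 = 230.

230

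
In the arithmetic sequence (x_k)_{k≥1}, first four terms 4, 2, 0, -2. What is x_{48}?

-90

Common difference d = -2.
x_k = 4 + (k - 1)·(-2).
x_{48} = 4 + 47·(-2) = -90.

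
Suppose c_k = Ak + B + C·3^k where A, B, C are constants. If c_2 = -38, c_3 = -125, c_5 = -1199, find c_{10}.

At k = 2, 3, 5: 2A + B + 9C = -38; 3A + B + 27C = -125; 5A + B + 243C = -1199.
Subtracting the first from the second: A + 18C = -87.
Subtracting the second from the third: 2A + 216C = -1074.
Solving: C = -5, A = 3, then B = 1.
So c_k = 3·k + 1 + (-5)·3^k; at k=10 this is -295214.

-295214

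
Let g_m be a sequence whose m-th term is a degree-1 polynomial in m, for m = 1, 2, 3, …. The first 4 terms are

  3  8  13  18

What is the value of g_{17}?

83

1st diffs: 5, 5, 5 (constant).
So g_m = 5m - 2.
Evaluating at m = 17 gives g_{17} = 83.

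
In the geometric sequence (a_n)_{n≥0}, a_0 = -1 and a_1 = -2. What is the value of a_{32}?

-4294967296

Common ratio r = 2.
a_n = (-1)·2^(n-0).
a_{32} = (-1)·2^32 = -4294967296.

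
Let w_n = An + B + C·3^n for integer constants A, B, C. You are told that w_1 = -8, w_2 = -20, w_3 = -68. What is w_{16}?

-129140072

Write the equations: A + B + 3C = -8; 2A + B + 9C = -20; 3A + B + 27C = -68.
Subtracting the first from the second: A + 6C = -12.
Subtracting the second from the third: A + 18C = -48.
Solving: C = -3, A = 6, then B = -5.
Hence w_{16} = 6·16 + (-5) + (-3)·43046721 = -129140072.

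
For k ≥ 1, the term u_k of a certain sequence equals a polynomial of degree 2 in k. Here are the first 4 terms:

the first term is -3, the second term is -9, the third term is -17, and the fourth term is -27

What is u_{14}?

1st diffs: -6, -8, -10.
2nd diffs: -2, -2 (constant).
Newton forward-difference form: u_k = -3 + (-6)·C(k-1,1) + (-2)·C(k-1,2).
At k = 14: k-1 = 13, so u_{14} = -3 - 78 - 156 = -237.

-237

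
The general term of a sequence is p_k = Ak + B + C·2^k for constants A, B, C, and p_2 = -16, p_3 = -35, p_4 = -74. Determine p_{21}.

Plug in k = 2, 3, 4: 2A + B + 4C = -16; 3A + B + 8C = -35; 4A + B + 16C = -74.
Subtracting the first from the second: A + 4C = -19.
Subtracting the second from the third: A + 8C = -39.
Solving: C = -5, A = 1, then B = 2.
So p_k = 1·k + 2 + (-5)·2^k; at k=21 this is -10485737.

-10485737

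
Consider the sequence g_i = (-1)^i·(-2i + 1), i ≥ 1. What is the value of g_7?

(-1)^7 = -1; -2i + 1 at i=7 is -13; so g_7 = 13.

13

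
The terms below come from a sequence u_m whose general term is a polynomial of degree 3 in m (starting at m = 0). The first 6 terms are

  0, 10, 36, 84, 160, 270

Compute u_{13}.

1st diffs: 10, 26, 48, 76, 110.
2nd diffs: 16, 22, 28, 34.
3rd diffs: 6, 6, 6 (constant).
Newton forward-difference form: u_m = 10·C(m,1) + 16·C(m,2) + 6·C(m,3).
At m = 13: m = 13, so u_{13} = 130 + 1248 + 1716 = 3094.

3094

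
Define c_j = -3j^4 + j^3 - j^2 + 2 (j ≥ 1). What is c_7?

-6907

c_7 = -3·7^4 + 1·7^3 - 1·7^2 + 2 = -6907.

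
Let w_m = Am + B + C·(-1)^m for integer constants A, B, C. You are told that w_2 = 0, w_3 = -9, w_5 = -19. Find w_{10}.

Plug in m = 2, 3, 5: 2A + B + C = 0; 3A + B - C = -9; 5A + B - C = -19.
Subtracting the first from the second: A - 2C = -9.
Subtracting the second from the third: 2A = -10.
Solving: C = 2, A = -5, then B = 8.
Therefore w_{10} = -50 + 8 + 2·1 = -40.

-40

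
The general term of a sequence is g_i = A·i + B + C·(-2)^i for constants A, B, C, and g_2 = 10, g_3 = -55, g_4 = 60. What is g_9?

-2605

The three given values yield: 2A + B + 4C = 10; 3A + B - 8C = -55; 4A + B + 16C = 60.
Subtracting the first from the second: A - 12C = -65.
Subtracting the second from the third: A + 24C = 115.
Solving: C = 5, A = -5, then B = 0.
Therefore g_9 = -45 + 0 + 5·(-512) = -2605.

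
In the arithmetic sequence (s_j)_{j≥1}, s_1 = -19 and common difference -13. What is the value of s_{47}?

s_j = -19 + (j - 1)·(-13).
s_{47} = -19 + 46·(-13) = -617.

-617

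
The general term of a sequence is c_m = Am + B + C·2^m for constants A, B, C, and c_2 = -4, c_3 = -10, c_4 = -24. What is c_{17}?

-262110

The three given values yield: 2A + B + 4C = -4; 3A + B + 8C = -10; 4A + B + 16C = -24.
Subtracting the first from the second: A + 4C = -6.
Subtracting the second from the third: A + 8C = -14.
Solving: C = -2, A = 2, then B = 0.
Therefore c_{17} = 34 + 0 + (-2)·131072 = -262110.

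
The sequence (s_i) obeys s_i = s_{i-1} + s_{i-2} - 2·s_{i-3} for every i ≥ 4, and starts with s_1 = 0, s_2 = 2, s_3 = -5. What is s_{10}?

Iterate the recurrence:
s_4 = -3; s_5 = -12; s_6 = -5; s_7 = -11; s_8 = 8; s_9 = 7; s_{10} = 37.

37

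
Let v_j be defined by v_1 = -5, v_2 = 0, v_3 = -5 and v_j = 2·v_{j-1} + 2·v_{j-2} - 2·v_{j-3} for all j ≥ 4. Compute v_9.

-220

Step forward from the initial values:
v_4 = 0;  v_5 = -10;  v_6 = -10;  v_7 = -40;  v_8 = -80;  v_9 = -220.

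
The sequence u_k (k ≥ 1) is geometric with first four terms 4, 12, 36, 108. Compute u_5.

324

Common ratio r = 3.
u_k = 4·3^(k-1).
u_5 = 4·3^4 = 324.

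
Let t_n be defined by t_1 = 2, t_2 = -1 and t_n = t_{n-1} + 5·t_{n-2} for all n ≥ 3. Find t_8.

t_3 = 9  t_4 = 4  t_5 = 49  t_6 = 69  t_7 = 314  t_8 = 659.

659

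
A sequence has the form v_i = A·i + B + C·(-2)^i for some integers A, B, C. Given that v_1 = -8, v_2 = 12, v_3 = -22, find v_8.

780

Plug in i = 1, 2, 3: A + B - 2C = -8; 2A + B + 4C = 12; 3A + B - 8C = -22.
Subtracting the first from the second: A + 6C = 20.
Subtracting the second from the third: A - 12C = -34.
Solving: C = 3, A = 2, then B = -4.
Therefore v_8 = 16 + (-4) + 3·256 = 780.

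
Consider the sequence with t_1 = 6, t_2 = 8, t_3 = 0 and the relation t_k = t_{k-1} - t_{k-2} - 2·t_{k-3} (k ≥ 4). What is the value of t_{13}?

204

Iterate the recurrence:
t_4 = -20;  t_5 = -36;  t_6 = -16;  t_7 = 60;  t_8 = 148;  t_9 = 120;  t_{10} = -148;  t_{11} = -564;  t_{12} = -656;  t_{13} = 204.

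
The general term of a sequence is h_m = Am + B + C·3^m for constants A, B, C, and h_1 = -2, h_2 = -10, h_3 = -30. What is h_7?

Write the equations: A + B + 3C = -2; 2A + B + 9C = -10; 3A + B + 27C = -30.
Subtracting the first from the second: A + 6C = -8.
Subtracting the second from the third: A + 18C = -20.
Solving: C = -1, A = -2, then B = 3.
Hence h_7 = -2·7 + 3 + (-1)·2187 = -2198.

-2198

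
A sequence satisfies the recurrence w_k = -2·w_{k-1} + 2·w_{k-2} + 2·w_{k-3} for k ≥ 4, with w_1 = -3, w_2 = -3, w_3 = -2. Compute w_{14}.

-38448

Applying the relation repeatedly:
w_4 = -8; w_5 = 6; w_6 = -32; …; w_{11} = 2504; w_{12} = -6256; w_{13} = 15472; w_{14} = -38448.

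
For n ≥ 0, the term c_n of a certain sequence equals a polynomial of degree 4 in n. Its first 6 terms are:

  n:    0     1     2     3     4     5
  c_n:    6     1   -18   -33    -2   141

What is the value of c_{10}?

6526

1st diffs: -5, -19, -15, 31, 143.
2nd diffs: -14, 4, 46, 112.
3rd diffs: 18, 42, 66.
4th diffs: 24, 24 (constant).
Newton forward-difference form: c_n = 6 + (-5)·C(n,1) + (-14)·C(n,2) + 18·C(n,3) + 24·C(n,4).
At n = 10: n = 10, so c_{10} = 6 - 50 - 630 + 2160 + 5040 = 6526.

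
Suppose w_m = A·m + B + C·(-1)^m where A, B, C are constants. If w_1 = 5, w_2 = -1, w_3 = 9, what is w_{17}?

The three given values yield: A + B - C = 5; 2A + B + C = -1; 3A + B - C = 9.
Subtracting the first from the second: A + 2C = -6.
Subtracting the second from the third: A - 2C = 10.
Solving: C = -4, A = 2, then B = -1.
Therefore w_{17} = 34 + (-1) + (-4)·(-1) = 37.

37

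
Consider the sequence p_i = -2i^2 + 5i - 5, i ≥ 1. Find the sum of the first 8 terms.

Over i = 1..8: Σi = 36, Σi² = 204.
Total = (-2)·204 + (5)·36 + (-5)·8 = -268.

-268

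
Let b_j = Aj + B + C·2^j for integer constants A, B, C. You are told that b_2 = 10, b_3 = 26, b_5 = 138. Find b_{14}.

The three given values yield: 2A + B + 4C = 10; 3A + B + 8C = 26; 5A + B + 32C = 138.
Subtracting the first from the second: A + 4C = 16.
Subtracting the second from the third: 2A + 24C = 112.
Solving: C = 5, A = -4, then B = -2.
Therefore b_{14} = -56 + (-2) + 5·16384 = 81862.

81862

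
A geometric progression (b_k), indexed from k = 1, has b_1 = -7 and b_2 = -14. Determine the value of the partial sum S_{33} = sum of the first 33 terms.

-60129542137

Common ratio r = 2.
b_k = (-7)·2^(k-1).
S = (-7)·(2^33 - 1)/(2 - 1) = (-7)·(8589934592 - 1)/(1) = -60129542137.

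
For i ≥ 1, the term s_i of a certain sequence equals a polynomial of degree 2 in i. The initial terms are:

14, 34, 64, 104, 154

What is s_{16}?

1364

1st diffs: 20, 30, 40, 50.
2nd diffs: 10, 10, 10 (constant).
So s_i = 5i^2 + 5i + 4.
Evaluating at i = 16 gives s_{16} = 1364.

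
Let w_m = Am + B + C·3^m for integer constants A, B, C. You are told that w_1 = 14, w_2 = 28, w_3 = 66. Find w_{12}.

1062912

At m = 1, 2, 3: A + B + 3C = 14; 2A + B + 9C = 28; 3A + B + 27C = 66.
Subtracting the first from the second: A + 6C = 14.
Subtracting the second from the third: A + 18C = 38.
Solving: C = 2, A = 2, then B = 6.
Therefore w_{12} = 24 + 6 + 2·531441 = 1062912.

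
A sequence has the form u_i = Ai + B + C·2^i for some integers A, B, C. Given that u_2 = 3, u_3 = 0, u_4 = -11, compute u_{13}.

-16318

Plug in i = 2, 3, 4: 2A + B + 4C = 3; 3A + B + 8C = 0; 4A + B + 16C = -11.
Subtracting the first from the second: A + 4C = -3.
Subtracting the second from the third: A + 8C = -11.
Solving: C = -2, A = 5, then B = 1.
So u_i = 5·i + 1 + (-2)·2^i; at i=13 this is -16318.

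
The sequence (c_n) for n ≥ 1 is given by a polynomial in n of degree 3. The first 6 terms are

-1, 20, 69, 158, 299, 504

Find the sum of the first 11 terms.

1st diffs: 21, 49, 89, 141, 205.
2nd diffs: 28, 40, 52, 64.
3rd diffs: 12, 12, 12 (constant).
Newton forward-difference form: c_n = -1 + 21·C(n-1,1) + 28·C(n-1,2) + 12·C(n-1,3).
Continuing: …, 785, 1154, 1623, 2204, …, c_{11} = 2909.
Summing n = 1..11 (11 terms) gives 9724.

9724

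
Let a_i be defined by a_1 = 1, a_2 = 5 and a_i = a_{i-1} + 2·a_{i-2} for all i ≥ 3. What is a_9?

a_3 = 7  a_4 = 17  a_5 = 31  a_6 = 65  a_7 = 127  a_8 = 257  a_9 = 511.
(Characteristic roots are 2 and -1.)

511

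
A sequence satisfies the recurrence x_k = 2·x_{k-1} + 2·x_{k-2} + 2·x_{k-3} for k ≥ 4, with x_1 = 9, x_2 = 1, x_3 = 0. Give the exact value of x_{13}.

228528

x_4 = 20  x_5 = 42  x_6 = 124  x_7 = 372  x_8 = 1076  x_9 = 3144  x_{10} = 9184  x_{11} = 26808  x_{12} = 78272  x_{13} = 228528.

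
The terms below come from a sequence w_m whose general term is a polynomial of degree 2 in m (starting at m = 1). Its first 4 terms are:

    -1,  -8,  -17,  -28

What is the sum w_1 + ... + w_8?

1st diffs: -7, -9, -11.
2nd diffs: -2, -2 (constant).
So w_m = -m^2 - 4m + 4.
Continuing: -41, -56, -73, -92.
Summing m = 1..8 (8 terms) gives -316.

-316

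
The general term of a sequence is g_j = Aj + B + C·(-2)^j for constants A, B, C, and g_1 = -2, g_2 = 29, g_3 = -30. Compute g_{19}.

At j = 1, 2, 3: A + B - 2C = -2; 2A + B + 4C = 29; 3A + B - 8C = -30.
Subtracting the first from the second: A + 6C = 31.
Subtracting the second from the third: A - 12C = -59.
Solving: C = 5, A = 1, then B = 7.
Therefore g_{19} = 19 + 7 + 5·(-524288) = -2621414.

-2621414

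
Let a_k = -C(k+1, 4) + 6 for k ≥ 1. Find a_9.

-204

C(10, 4) = 210, so a_9 = -204.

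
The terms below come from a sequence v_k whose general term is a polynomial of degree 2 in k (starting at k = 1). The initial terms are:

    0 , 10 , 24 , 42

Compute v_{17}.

1st diffs: 10, 14, 18.
2nd diffs: 4, 4 (constant).
Newton forward-difference form: v_k = 10·C(k-1,1) + 4·C(k-1,2).
At k = 17: k-1 = 16, so v_{17} = 160 + 480 = 640.

640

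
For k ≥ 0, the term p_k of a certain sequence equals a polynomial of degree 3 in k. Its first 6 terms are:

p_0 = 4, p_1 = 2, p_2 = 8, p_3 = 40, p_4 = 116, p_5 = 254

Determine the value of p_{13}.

1st diffs: -2, 6, 32, 76, 138.
2nd diffs: 8, 26, 44, 62.
3rd diffs: 18, 18, 18 (constant).
So p_k = 3k^3 - 5k^2 + 4.
Evaluating at k = 13 gives p_{13} = 5750.

5750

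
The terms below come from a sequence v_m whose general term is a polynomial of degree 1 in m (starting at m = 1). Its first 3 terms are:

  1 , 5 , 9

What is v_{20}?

77

1st diffs: 4, 4 (constant).
So v_m = 4m - 3.
Evaluating at m = 20 gives v_{20} = 77.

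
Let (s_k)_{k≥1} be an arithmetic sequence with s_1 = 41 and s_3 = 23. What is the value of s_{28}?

-202

Common difference d = (23 - 41) / (3 - 1) = -9.
s_k = 41 + (k - 1)·(-9).
s_{28} = 41 + 27·(-9) = -202.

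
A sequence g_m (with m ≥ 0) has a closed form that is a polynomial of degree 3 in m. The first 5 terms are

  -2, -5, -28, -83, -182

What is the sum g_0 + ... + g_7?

-2060

1st diffs: -3, -23, -55, -99.
2nd diffs: -20, -32, -44.
3rd diffs: -12, -12 (constant).
Newton forward-difference form: g_m = -2 + (-3)·C(m,1) + (-20)·C(m,2) + (-12)·C(m,3).
Continuing: -337, -560, -863.
Summing m = 0..7 (8 terms) gives -2060.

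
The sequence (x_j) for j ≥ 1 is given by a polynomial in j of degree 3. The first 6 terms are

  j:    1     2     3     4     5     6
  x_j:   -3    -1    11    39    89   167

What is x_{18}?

1st diffs: 2, 12, 28, 50, 78.
2nd diffs: 10, 16, 22, 28.
3rd diffs: 6, 6, 6 (constant).
Newton forward-difference form: x_j = -3 + 2·C(j-1,1) + 10·C(j-1,2) + 6·C(j-1,3).
At j = 18: j-1 = 17, so x_{18} = -3 + 34 + 1360 + 4080 = 5471.

5471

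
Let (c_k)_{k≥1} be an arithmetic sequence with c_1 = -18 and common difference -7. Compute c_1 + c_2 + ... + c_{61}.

-13908

c_k = -18 + (k - 1)·(-7).
c_{61} = -438; S = 61·(-18 + (-438))/2 = -13908.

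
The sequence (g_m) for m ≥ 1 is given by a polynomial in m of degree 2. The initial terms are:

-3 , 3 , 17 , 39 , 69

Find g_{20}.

1st diffs: 6, 14, 22, 30.
2nd diffs: 8, 8, 8 (constant).
Newton forward-difference form: g_m = -3 + 6·C(m-1,1) + 8·C(m-1,2).
At m = 20: m-1 = 19, so g_{20} = -3 + 114 + 1368 = 1479.

1479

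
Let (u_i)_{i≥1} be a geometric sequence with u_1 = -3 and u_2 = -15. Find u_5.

Common ratio r = 5.
u_i = (-3)·5^(i-1).
u_5 = (-3)·5^4 = -1875.

-1875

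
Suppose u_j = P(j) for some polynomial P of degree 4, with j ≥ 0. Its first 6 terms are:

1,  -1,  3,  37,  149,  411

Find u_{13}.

24467

1st diffs: -2, 4, 34, 112, 262.
2nd diffs: 6, 30, 78, 150.
3rd diffs: 24, 48, 72.
4th diffs: 24, 24 (constant).
Newton forward-difference form: u_j = 1 + (-2)·C(j,1) + 6·C(j,2) + 24·C(j,3) + 24·C(j,4).
At j = 13: j = 13, so u_{13} = 1 - 26 + 468 + 6864 + 17160 = 24467.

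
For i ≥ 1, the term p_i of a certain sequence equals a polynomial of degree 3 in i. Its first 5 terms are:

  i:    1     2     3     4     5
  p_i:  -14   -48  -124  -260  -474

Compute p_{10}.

1st diffs: -34, -76, -136, -214.
2nd diffs: -42, -60, -78.
3rd diffs: -18, -18 (constant).
Newton forward-difference form: p_i = -14 + (-34)·C(i-1,1) + (-42)·C(i-1,2) + (-18)·C(i-1,3).
At i = 10: i-1 = 9, so p_{10} = -14 - 306 - 1512 - 1512 = -3344.

-3344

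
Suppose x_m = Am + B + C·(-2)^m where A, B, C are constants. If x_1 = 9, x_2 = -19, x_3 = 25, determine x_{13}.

Plug in m = 1, 2, 3: A + B - 2C = 9; 2A + B + 4C = -19; 3A + B - 8C = 25.
Subtracting the first from the second: A + 6C = -28.
Subtracting the second from the third: A - 12C = 44.
Solving: C = -4, A = -4, then B = 5.
Therefore x_{13} = -52 + 5 + (-4)·(-8192) = 32721.

32721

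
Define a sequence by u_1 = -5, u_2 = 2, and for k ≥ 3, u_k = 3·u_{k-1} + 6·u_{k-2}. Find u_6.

-1332

Iterate the recurrence:
u_3 = -24, u_4 = -60, u_5 = -324, u_6 = -1332.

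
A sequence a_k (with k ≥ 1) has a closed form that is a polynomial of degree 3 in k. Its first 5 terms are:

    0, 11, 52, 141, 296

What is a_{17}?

1st diffs: 11, 41, 89, 155.
2nd diffs: 30, 48, 66.
3rd diffs: 18, 18 (constant).
Newton forward-difference form: a_k = 11·C(k-1,1) + 30·C(k-1,2) + 18·C(k-1,3).
At k = 17: k-1 = 16, so a_{17} = 176 + 3600 + 10080 = 13856.

13856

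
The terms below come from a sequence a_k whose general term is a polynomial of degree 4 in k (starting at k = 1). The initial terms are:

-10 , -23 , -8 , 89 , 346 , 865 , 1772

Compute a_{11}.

1st diffs: -13, 15, 97, 257, 519, 907.
2nd diffs: 28, 82, 160, 262, 388.
3rd diffs: 54, 78, 102, 126.
4th diffs: 24, 24, 24 (constant).
Newton forward-difference form: a_k = -10 + (-13)·C(k-1,1) + 28·C(k-1,2) + 54·C(k-1,3) + 24·C(k-1,4).
At k = 11: k-1 = 10, so a_{11} = -10 - 130 + 1260 + 6480 + 5040 = 12640.

12640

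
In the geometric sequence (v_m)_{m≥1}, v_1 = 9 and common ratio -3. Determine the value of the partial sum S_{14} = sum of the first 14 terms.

-10761678

v_m = 9·(-3)^(m-1).
S = 9·((-3)^14 - 1)/(-3 - 1) = 9·(4782969 - 1)/(-4) = -10761678.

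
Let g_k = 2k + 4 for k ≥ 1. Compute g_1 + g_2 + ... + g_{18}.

Over k = 1..18: Σk = 171.
Total = (2)·171 + (4)·18 = 414.

414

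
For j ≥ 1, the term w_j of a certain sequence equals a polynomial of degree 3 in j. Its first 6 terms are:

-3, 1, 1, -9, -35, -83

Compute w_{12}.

1st diffs: 4, 0, -10, -26, -48.
2nd diffs: -4, -10, -16, -22.
3rd diffs: -6, -6, -6 (constant).
Newton forward-difference form: w_j = -3 + 4·C(j-1,1) + (-4)·C(j-1,2) + (-6)·C(j-1,3).
At j = 12: j-1 = 11, so w_{12} = -3 + 44 - 220 - 990 = -1169.

-1169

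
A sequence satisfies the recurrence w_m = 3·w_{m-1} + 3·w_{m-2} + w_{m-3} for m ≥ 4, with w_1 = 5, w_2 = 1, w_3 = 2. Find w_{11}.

160822

w_4 = 14, w_5 = 49, w_6 = 191, w_7 = 734, w_8 = 2824, w_9 = 10865, w_{10} = 41801, w_{11} = 160822.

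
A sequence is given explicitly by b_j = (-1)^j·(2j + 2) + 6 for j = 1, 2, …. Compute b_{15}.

(-1)^15 = -1; 2j + 2 at j=15 is 32; so b_{15} = -26.

-26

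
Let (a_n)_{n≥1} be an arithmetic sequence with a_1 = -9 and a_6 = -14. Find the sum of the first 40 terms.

Common difference d = (-14 - (-9)) / (6 - 1) = -1.
a_n = -9 + (n - 1)·(-1).
a_{40} = -48; S = 40·(-9 + (-48))/2 = -1140.

-1140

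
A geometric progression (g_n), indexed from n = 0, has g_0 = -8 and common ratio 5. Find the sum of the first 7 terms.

-156248

g_n = (-8)·5^(n-0).
S = (-8)·(5^7 - 1)/(5 - 1) = (-8)·(78125 - 1)/(4) = -156248.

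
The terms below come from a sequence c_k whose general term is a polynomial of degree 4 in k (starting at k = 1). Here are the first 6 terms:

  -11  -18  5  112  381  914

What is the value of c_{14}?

1st diffs: -7, 23, 107, 269, 533.
2nd diffs: 30, 84, 162, 264.
3rd diffs: 54, 78, 102.
4th diffs: 24, 24 (constant).
Newton forward-difference form: c_k = -11 + (-7)·C(k-1,1) + 30·C(k-1,2) + 54·C(k-1,3) + 24·C(k-1,4).
At k = 14: k-1 = 13, so c_{14} = -11 - 91 + 2340 + 15444 + 17160 = 34842.

34842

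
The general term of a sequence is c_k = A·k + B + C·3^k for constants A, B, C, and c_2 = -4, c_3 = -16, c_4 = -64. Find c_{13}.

At k = 2, 3, 4: 2A + B + 9C = -4; 3A + B + 27C = -16; 4A + B + 81C = -64.
Subtracting the first from the second: A + 18C = -12.
Subtracting the second from the third: A + 54C = -48.
Solving: C = -1, A = 6, then B = -7.
Hence c_{13} = 6·13 + (-7) + (-1)·1594323 = -1594252.

-1594252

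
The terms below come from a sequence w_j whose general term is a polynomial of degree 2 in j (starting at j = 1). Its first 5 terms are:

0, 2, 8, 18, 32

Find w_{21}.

800

1st diffs: 2, 6, 10, 14.
2nd diffs: 4, 4, 4 (constant).
So w_j = 2j^2 - 4j + 2.
Evaluating at j = 21 gives w_{21} = 800.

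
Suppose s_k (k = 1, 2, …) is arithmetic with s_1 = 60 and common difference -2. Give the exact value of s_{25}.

12

s_k = 60 + (k - 1)·(-2).
s_{25} = 60 + 24·(-2) = 12.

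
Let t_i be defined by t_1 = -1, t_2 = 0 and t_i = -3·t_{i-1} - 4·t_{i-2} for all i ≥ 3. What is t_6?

t_3 = 4;  t_4 = -12;  t_5 = 20;  t_6 = -12.

-12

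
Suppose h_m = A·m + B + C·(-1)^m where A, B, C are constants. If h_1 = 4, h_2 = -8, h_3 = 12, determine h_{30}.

104

Write the equations: A + B - C = 4; 2A + B + C = -8; 3A + B - C = 12.
Subtracting the first from the second: A + 2C = -12.
Subtracting the second from the third: A - 2C = 20.
Solving: C = -8, A = 4, then B = -8.
Hence h_{30} = 4·30 + (-8) + (-8)·1 = 104.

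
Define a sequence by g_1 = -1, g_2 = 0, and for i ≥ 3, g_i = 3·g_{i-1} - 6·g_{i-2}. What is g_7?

-270

Iterate the recurrence:
g_3 = 6;  g_4 = 18;  g_5 = 18;  g_6 = -54;  g_7 = -270.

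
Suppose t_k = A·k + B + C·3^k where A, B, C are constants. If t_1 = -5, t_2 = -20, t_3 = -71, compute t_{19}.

Write the equations: A + B + 3C = -5; 2A + B + 9C = -20; 3A + B + 27C = -71.
Subtracting the first from the second: A + 6C = -15.
Subtracting the second from the third: A + 18C = -51.
Solving: C = -3, A = 3, then B = 1.
Hence t_{19} = 3·19 + 1 + (-3)·1162261467 = -3486784343.

-3486784343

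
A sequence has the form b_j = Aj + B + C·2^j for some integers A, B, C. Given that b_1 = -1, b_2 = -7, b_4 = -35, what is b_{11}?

-4113

Write the equations: A + B + 2C = -1; 2A + B + 4C = -7; 4A + B + 16C = -35.
Subtracting the first from the second: A + 2C = -6.
Subtracting the second from the third: 2A + 12C = -28.
Solving: C = -2, A = -2, then B = 5.
So b_j = -2·j + 5 + (-2)·2^j; at j=11 this is -4113.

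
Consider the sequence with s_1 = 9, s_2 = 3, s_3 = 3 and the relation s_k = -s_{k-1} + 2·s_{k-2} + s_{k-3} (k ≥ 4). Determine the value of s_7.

-24

Step forward from the initial values:
s_4 = 12  s_5 = -3  s_6 = 30  s_7 = -24.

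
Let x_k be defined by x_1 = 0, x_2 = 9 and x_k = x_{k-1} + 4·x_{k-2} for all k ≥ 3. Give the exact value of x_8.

Compute successive terms:
x_3 = 9  x_4 = 45  x_5 = 81  x_6 = 261  x_7 = 585  x_8 = 1629.

1629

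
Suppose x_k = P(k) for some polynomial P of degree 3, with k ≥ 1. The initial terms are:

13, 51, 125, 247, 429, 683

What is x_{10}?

2659

1st diffs: 38, 74, 122, 182, 254.
2nd diffs: 36, 48, 60, 72.
3rd diffs: 12, 12, 12 (constant).
So x_k = 2k^3 + 6k^2 + 6k - 1.
Evaluating at k = 10 gives x_{10} = 2659.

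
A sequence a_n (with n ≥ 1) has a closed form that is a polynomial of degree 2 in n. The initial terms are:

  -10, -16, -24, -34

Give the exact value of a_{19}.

1st diffs: -6, -8, -10.
2nd diffs: -2, -2 (constant).
Newton forward-difference form: a_n = -10 + (-6)·C(n-1,1) + (-2)·C(n-1,2).
At n = 19: n-1 = 18, so a_{19} = -10 - 108 - 306 = -424.

-424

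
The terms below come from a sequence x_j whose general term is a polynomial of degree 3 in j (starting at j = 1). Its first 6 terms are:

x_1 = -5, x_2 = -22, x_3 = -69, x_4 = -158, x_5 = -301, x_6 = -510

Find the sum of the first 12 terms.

-13722

1st diffs: -17, -47, -89, -143, -209.
2nd diffs: -30, -42, -54, -66.
3rd diffs: -12, -12, -12 (constant).
Newton forward-difference form: x_j = -5 + (-17)·C(j-1,1) + (-30)·C(j-1,2) + (-12)·C(j-1,3).
Continuing: …, -797, -1174, -1653, -2246, …, x_{12} = -3822.
Summing j = 1..12 (12 terms) gives -13722.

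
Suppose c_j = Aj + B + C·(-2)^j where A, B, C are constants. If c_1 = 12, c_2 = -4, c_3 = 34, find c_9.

Plug in j = 1, 2, 3: A + B - 2C = 12; 2A + B + 4C = -4; 3A + B - 8C = 34.
Subtracting the first from the second: A + 6C = -16.
Subtracting the second from the third: A - 12C = 38.
Solving: C = -3, A = 2, then B = 4.
Therefore c_9 = 18 + 4 + (-3)·(-512) = 1558.

1558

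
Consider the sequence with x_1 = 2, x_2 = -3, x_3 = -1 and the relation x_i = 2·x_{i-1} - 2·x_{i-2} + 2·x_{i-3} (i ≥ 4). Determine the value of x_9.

44

x_4 = 8  x_5 = 12  x_6 = 6  x_7 = 4  x_8 = 20  x_9 = 44.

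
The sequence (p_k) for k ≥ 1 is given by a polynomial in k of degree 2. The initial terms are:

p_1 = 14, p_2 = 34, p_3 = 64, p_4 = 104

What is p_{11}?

664

1st diffs: 20, 30, 40.
2nd diffs: 10, 10 (constant).
Newton forward-difference form: p_k = 14 + 20·C(k-1,1) + 10·C(k-1,2).
At k = 11: k-1 = 10, so p_{11} = 14 + 200 + 450 = 664.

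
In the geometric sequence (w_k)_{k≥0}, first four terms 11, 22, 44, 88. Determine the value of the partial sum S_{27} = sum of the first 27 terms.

Common ratio r = 2.
w_k = 11·2^(k-0).
S = 11·(2^27 - 1)/(2 - 1) = 11·(134217728 - 1)/(1) = 1476394997.

1476394997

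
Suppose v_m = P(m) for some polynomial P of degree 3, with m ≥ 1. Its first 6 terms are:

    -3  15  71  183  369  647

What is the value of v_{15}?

1st diffs: 18, 56, 112, 186, 278.
2nd diffs: 38, 56, 74, 92.
3rd diffs: 18, 18, 18 (constant).
So v_m = 3m^3 + m^2 - 6m - 1.
Evaluating at m = 15 gives v_{15} = 10259.

10259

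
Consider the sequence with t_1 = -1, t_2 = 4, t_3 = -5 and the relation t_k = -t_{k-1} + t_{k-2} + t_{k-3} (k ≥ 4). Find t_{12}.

24

Applying the relation repeatedly:
t_4 = 8  t_5 = -9  t_6 = 12  t_7 = -13  t_8 = 16  t_9 = -17  t_{10} = 20  t_{11} = -21  t_{12} = 24.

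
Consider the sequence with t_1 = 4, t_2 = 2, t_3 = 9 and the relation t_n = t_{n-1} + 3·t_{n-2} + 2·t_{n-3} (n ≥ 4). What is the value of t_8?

880

t_4 = 23; t_5 = 54; t_6 = 141; t_7 = 349; t_8 = 880.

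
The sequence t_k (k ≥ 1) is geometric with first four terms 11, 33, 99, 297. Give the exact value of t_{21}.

38354628411

Common ratio r = 3.
t_k = 11·3^(k-1).
t_{21} = 11·3^20 = 38354628411.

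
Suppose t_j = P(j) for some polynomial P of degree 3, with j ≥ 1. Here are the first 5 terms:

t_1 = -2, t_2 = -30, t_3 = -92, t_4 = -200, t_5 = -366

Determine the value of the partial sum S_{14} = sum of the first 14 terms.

-26964

1st diffs: -28, -62, -108, -166.
2nd diffs: -34, -46, -58.
3rd diffs: -12, -12 (constant).
Newton forward-difference form: t_j = -2 + (-28)·C(j-1,1) + (-34)·C(j-1,2) + (-12)·C(j-1,3).
Continuing: …, -602, -920, -1332, -1850, …, t_{14} = -6450.
Summing j = 1..14 (14 terms) gives -26964.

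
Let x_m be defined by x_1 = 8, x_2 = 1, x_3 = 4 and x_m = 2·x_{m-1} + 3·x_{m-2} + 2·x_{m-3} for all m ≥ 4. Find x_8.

Iterate the recurrence:
x_4 = 27, x_5 = 68, x_6 = 225, x_7 = 708, x_8 = 2227.

2227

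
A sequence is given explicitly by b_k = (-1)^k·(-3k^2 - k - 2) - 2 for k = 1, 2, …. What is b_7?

154

(-1)^7 = -1; -3k^2 - k - 2 at k=7 is -156; so b_7 = 154.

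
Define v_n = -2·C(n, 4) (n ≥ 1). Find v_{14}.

-2002

C(14, 4) = 1001, so v_{14} = -2002.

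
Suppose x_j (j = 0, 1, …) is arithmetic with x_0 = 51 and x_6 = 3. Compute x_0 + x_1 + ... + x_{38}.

Common difference d = (3 - 51) / (6 - 0) = -8.
x_j = 51 + (j - 0)·(-8).
x_{38} = -253; S = 39·(51 + (-253))/2 = -3939.

-3939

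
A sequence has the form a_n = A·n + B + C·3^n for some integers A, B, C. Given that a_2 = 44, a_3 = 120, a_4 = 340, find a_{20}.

13947137684

Write the equations: 2A + B + 9C = 44; 3A + B + 27C = 120; 4A + B + 81C = 340.
Subtracting the first from the second: A + 18C = 76.
Subtracting the second from the third: A + 54C = 220.
Solving: C = 4, A = 4, then B = 0.
Therefore a_{20} = 80 + 0 + 4·3486784401 = 13947137684.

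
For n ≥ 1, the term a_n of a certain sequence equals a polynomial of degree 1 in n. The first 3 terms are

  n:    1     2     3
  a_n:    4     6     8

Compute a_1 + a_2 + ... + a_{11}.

1st diffs: 2, 2 (constant).
So a_n = 2n + 2.
Continuing: …, 10, 12, 14, 16, …, a_{11} = 24.
Summing n = 1..11 (11 terms) gives 154.

154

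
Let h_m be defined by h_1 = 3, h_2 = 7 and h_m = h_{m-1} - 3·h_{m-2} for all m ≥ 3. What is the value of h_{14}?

Iterate the recurrence:
h_3 = -2;  h_4 = -23;  h_5 = -17;  …;  h_{11} = 883;  h_{12} = 1492;  h_{13} = -1157;  h_{14} = -5633.

-5633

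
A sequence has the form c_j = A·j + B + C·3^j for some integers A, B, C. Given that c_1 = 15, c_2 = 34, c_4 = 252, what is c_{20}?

The three given values yield: A + B + 3C = 15; 2A + B + 9C = 34; 4A + B + 81C = 252.
Subtracting the first from the second: A + 6C = 19.
Subtracting the second from the third: 2A + 72C = 218.
Solving: C = 3, A = 1, then B = 5.
Therefore c_{20} = 20 + 5 + 3·3486784401 = 10460353228.

10460353228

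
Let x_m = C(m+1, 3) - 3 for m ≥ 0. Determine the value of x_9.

C(10, 3) = 120, so x_9 = 117.

117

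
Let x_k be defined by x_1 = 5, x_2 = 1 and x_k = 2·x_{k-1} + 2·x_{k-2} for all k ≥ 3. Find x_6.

Applying the relation repeatedly:
x_3 = 12  x_4 = 26  x_5 = 76  x_6 = 204.

204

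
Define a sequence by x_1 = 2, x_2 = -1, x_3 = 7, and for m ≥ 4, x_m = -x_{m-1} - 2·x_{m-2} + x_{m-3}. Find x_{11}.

x_4 = -3  x_5 = -12  x_6 = 25  x_7 = -4  x_8 = -58  x_9 = 91  x_{10} = 21  x_{11} = -261.

-261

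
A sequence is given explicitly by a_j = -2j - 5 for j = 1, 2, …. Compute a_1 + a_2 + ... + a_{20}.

-520

Over j = 1..20: Σj = 210.
Total = (-2)·210 + (-5)·20 = -520.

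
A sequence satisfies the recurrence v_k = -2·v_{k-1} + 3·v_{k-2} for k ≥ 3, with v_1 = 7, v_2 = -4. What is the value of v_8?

-6010

v_3 = 29; v_4 = -70; v_5 = 227; v_6 = -664; v_7 = 2009; v_8 = -6010.
(Characteristic roots are 1 and -3.)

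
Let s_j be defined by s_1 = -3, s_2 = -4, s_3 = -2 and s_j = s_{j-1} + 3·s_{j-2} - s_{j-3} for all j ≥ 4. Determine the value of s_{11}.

s_4 = -11;  s_5 = -13;  s_6 = -44;  s_7 = -72;  s_8 = -191;  s_9 = -363;  s_{10} = -864;  s_{11} = -1762.

-1762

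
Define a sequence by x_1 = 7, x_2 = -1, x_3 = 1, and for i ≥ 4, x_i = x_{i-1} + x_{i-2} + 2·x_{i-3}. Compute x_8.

125

Step forward from the initial values:
x_4 = 14, x_5 = 13, x_6 = 29, x_7 = 70, x_8 = 125.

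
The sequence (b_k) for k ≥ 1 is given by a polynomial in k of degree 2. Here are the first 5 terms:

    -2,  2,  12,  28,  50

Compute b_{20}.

1st diffs: 4, 10, 16, 22.
2nd diffs: 6, 6, 6 (constant).
Newton forward-difference form: b_k = -2 + 4·C(k-1,1) + 6·C(k-1,2).
At k = 20: k-1 = 19, so b_{20} = -2 + 76 + 1026 = 1100.

1100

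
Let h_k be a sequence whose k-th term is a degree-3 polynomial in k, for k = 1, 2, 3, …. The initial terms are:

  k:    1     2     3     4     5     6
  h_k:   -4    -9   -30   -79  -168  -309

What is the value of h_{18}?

1st diffs: -5, -21, -49, -89, -141.
2nd diffs: -16, -28, -40, -52.
3rd diffs: -12, -12, -12 (constant).
Newton forward-difference form: h_k = -4 + (-5)·C(k-1,1) + (-16)·C(k-1,2) + (-12)·C(k-1,3).
At k = 18: k-1 = 17, so h_{18} = -4 - 85 - 2176 - 8160 = -10425.

-10425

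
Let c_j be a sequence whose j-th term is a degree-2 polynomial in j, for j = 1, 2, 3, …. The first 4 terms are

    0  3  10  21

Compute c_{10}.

1st diffs: 3, 7, 11.
2nd diffs: 4, 4 (constant).
So c_j = 2j^2 - 3j + 1.
Evaluating at j = 10 gives c_{10} = 171.

171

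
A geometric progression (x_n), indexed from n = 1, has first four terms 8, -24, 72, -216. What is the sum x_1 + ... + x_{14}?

Common ratio r = -3.
x_n = 8·(-3)^(n-1).
S = 8·((-3)^14 - 1)/(-3 - 1) = 8·(4782969 - 1)/(-4) = -9565936.

-9565936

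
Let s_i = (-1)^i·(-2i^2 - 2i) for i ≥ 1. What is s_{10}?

(-1)^10 = 1; -2i^2 - 2i at i=10 is -220; so s_{10} = -220.

-220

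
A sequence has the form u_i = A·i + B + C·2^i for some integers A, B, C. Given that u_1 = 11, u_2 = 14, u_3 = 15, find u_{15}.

At i = 1, 2, 3: A + B + 2C = 11; 2A + B + 4C = 14; 3A + B + 8C = 15.
Subtracting the first from the second: A + 2C = 3.
Subtracting the second from the third: A + 4C = 1.
Solving: C = -1, A = 5, then B = 8.
Hence u_{15} = 5·15 + 8 + (-1)·32768 = -32685.

-32685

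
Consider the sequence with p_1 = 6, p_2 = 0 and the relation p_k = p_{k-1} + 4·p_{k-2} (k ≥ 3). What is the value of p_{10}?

10584

Step forward from the initial values:
p_3 = 24; p_4 = 24; p_5 = 120; p_6 = 216; p_7 = 696; p_8 = 1560; p_9 = 4344; p_{10} = 10584.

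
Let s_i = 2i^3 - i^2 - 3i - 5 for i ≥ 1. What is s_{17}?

9481

s_{17} = 2·17^3 - 1·17^2 - 3·17 - 5 = 9481.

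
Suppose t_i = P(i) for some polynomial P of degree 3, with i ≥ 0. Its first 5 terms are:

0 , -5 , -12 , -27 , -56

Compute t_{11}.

1st diffs: -5, -7, -15, -29.
2nd diffs: -2, -8, -14.
3rd diffs: -6, -6 (constant).
Newton forward-difference form: t_i = (-5)·C(i,1) + (-2)·C(i,2) + (-6)·C(i,3).
At i = 11: i = 11, so t_{11} = -55 - 110 - 990 = -1155.

-1155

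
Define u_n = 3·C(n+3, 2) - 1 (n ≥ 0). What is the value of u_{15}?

458

C(18, 2) = 153, so u_{15} = 458.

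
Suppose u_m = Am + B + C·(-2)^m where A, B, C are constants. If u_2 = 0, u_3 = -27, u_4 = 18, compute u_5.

Plug in m = 2, 3, 4: 2A + B + 4C = 0; 3A + B - 8C = -27; 4A + B + 16C = 18.
Subtracting the first from the second: A - 12C = -27.
Subtracting the second from the third: A + 24C = 45.
Solving: C = 2, A = -3, then B = -2.
Therefore u_5 = -15 + (-2) + 2·(-32) = -81.

-81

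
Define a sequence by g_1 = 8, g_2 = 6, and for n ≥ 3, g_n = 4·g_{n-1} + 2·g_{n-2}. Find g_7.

15200

g_3 = 40  g_4 = 172  g_5 = 768  g_6 = 3416  g_7 = 15200.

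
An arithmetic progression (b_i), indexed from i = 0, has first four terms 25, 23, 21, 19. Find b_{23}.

Common difference d = -2.
b_i = 25 + (i - 0)·(-2).
b_{23} = 25 + 23·(-2) = -21.

-21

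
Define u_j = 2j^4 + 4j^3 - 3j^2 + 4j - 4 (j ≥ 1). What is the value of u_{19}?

u_{19} = 2·19^4 + 4·19^3 - 3·19^2 + 4·19 - 4 = 287067.

287067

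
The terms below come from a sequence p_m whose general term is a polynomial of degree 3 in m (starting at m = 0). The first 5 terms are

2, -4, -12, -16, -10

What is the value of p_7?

1st diffs: -6, -8, -4, 6.
2nd diffs: -2, 4, 10.
3rd diffs: 6, 6 (constant).
Newton forward-difference form: p_m = 2 + (-6)·C(m,1) + (-2)·C(m,2) + 6·C(m,3).
At m = 7: m = 7, so p_7 = 2 - 42 - 42 + 210 = 128.

128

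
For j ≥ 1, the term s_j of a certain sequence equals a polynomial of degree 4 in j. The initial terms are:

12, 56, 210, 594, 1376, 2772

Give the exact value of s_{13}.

1st diffs: 44, 154, 384, 782, 1396.
2nd diffs: 110, 230, 398, 614.
3rd diffs: 120, 168, 216.
4th diffs: 48, 48 (constant).
Newton forward-difference form: s_j = 12 + 44·C(j-1,1) + 110·C(j-1,2) + 120·C(j-1,3) + 48·C(j-1,4).
At j = 13: j-1 = 12, so s_{13} = 12 + 528 + 7260 + 26400 + 23760 = 57960.

57960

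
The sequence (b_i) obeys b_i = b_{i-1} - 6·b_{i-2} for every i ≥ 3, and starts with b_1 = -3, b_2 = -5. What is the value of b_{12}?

Iterate the recurrence:
b_3 = 13; b_4 = 43; b_5 = -35; b_6 = -293; b_7 = -83; b_8 = 1675; b_9 = 2173; b_{10} = -7877; b_{11} = -20915; b_{12} = 26347.

26347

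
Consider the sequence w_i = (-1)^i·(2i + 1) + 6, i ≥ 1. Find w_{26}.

59

(-1)^26 = 1; 2i + 1 at i=26 is 53; so w_{26} = 59.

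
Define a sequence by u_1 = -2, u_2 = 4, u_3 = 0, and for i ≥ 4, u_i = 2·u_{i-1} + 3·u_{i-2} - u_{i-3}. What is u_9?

2068

u_4 = 14; u_5 = 24; u_6 = 90; u_7 = 238; u_8 = 722; u_9 = 2068.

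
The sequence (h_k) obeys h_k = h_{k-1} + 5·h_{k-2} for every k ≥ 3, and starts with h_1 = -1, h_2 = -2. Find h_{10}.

-8477

Applying the relation repeatedly:
h_3 = -7, h_4 = -17, h_5 = -52, h_6 = -137, h_7 = -397, h_8 = -1082, h_9 = -3067, h_{10} = -8477.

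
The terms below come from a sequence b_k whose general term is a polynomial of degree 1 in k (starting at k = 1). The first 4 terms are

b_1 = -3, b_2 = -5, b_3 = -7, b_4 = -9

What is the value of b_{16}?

-33

1st diffs: -2, -2, -2 (constant).
So b_k = -2k - 1.
Evaluating at k = 16 gives b_{16} = -33.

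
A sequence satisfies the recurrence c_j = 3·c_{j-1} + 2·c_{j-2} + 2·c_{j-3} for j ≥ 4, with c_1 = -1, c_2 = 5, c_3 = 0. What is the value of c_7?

Iterate the recurrence:
c_4 = 8; c_5 = 34; c_6 = 118; c_7 = 438.

438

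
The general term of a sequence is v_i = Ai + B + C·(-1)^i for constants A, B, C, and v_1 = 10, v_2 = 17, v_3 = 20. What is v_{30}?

Plug in i = 1, 2, 3: A + B - C = 10; 2A + B + C = 17; 3A + B - C = 20.
Subtracting the first from the second: A + 2C = 7.
Subtracting the second from the third: A - 2C = 3.
Solving: C = 1, A = 5, then B = 6.
Hence v_{30} = 5·30 + 6 + 1·1 = 157.

157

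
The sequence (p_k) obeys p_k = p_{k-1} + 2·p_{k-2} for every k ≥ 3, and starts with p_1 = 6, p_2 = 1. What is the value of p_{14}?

19111

Applying the relation repeatedly:
p_3 = 13; p_4 = 15; p_5 = 41; …; p_{11} = 2393; p_{12} = 4775; p_{13} = 9561; p_{14} = 19111.
(Characteristic roots are 2 and -1.)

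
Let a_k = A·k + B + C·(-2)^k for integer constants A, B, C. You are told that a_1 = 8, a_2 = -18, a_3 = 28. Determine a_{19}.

Write the equations: A + B - 2C = 8; 2A + B + 4C = -18; 3A + B - 8C = 28.
Subtracting the first from the second: A + 6C = -26.
Subtracting the second from the third: A - 12C = 46.
Solving: C = -4, A = -2, then B = 2.
Therefore a_{19} = -38 + 2 + (-4)·(-524288) = 2097116.

2097116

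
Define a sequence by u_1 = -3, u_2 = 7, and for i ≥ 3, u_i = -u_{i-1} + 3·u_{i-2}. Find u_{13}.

Applying the relation repeatedly:
u_3 = -16;  u_4 = 37;  u_5 = -85;  …;  u_{10} = 5509;  u_{11} = -12685;  u_{12} = 29212;  u_{13} = -67267.

-67267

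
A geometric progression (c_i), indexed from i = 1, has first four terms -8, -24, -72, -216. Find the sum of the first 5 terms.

Common ratio r = 3.
c_i = (-8)·3^(i-1).
S = (-8)·(3^5 - 1)/(3 - 1) = (-8)·(243 - 1)/(2) = -968.

-968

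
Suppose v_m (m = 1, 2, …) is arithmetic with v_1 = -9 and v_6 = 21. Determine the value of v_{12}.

57

Common difference d = (21 - (-9)) / (6 - 1) = 6.
v_m = -9 + (m - 1)·6.
v_{12} = -9 + 11·6 = 57.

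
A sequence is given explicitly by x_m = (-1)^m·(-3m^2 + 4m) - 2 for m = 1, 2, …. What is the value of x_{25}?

1773

(-1)^25 = -1; -3m^2 + 4m at m=25 is -1775; so x_{25} = 1773.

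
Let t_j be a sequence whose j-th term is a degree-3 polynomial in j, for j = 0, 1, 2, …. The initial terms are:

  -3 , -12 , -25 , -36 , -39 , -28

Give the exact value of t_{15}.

1st diffs: -9, -13, -11, -3, 11.
2nd diffs: -4, 2, 8, 14.
3rd diffs: 6, 6, 6 (constant).
So t_j = j^3 - 5j^2 - 5j - 3.
Evaluating at j = 15 gives t_{15} = 2172.

2172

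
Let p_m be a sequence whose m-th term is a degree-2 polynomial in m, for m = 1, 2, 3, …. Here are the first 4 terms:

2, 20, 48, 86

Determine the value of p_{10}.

1st diffs: 18, 28, 38.
2nd diffs: 10, 10 (constant).
So p_m = 5m^2 + 3m - 6.
Evaluating at m = 10 gives p_{10} = 524.

524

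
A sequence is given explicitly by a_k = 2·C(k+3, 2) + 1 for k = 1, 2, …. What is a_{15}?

C(18, 2) = 153, so a_{15} = 307.

307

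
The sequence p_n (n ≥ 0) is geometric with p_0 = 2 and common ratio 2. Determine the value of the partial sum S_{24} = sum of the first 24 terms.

33554430

p_n = 2·2^(n-0).
S = 2·(2^24 - 1)/(2 - 1) = 2·(16777216 - 1)/(1) = 33554430.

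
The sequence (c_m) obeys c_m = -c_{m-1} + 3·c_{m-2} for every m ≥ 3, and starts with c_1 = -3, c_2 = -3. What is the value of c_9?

Applying the relation repeatedly:
c_3 = -6, c_4 = -3, c_5 = -15, c_6 = 6, c_7 = -51, c_8 = 69, c_9 = -222.

-222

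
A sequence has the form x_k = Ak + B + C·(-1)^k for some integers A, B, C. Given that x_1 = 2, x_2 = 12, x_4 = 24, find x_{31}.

At k = 1, 2, 4: A + B - C = 2; 2A + B + C = 12; 4A + B + C = 24.
Subtracting the first from the second: A + 2C = 10.
Subtracting the second from the third: 2A = 12.
Solving: C = 2, A = 6, then B = -2.
Hence x_{31} = 6·31 + (-2) + 2·(-1) = 182.

182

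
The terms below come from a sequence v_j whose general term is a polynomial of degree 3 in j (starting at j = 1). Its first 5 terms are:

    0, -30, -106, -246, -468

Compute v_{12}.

-5830

1st diffs: -30, -76, -140, -222.
2nd diffs: -46, -64, -82.
3rd diffs: -18, -18 (constant).
Newton forward-difference form: v_j = (-30)·C(j-1,1) + (-46)·C(j-1,2) + (-18)·C(j-1,3).
At j = 12: j-1 = 11, so v_{12} = -330 - 2530 - 2970 = -5830.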